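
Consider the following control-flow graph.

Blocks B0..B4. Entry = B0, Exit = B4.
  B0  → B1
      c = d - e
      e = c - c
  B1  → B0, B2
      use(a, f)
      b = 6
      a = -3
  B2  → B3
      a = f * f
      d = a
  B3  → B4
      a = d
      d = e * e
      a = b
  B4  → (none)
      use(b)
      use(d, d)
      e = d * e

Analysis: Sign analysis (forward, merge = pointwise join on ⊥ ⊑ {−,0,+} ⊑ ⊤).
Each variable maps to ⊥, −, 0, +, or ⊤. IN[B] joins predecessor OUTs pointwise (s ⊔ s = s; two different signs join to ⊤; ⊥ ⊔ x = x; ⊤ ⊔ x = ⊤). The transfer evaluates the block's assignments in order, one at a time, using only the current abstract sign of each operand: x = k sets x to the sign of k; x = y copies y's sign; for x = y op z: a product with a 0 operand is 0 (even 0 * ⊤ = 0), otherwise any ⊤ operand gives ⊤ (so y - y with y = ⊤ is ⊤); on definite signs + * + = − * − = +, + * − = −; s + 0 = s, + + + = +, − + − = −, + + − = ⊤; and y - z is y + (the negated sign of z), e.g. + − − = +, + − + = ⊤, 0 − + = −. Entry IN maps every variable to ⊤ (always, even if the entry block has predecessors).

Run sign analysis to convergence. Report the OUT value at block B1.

Answer: {a: -, b: +, c: ⊤, d: ⊤, e: ⊤, f: ⊤}

Working:
Per-block solution:
  B0: | IN=(all ⊤) | OUT=(all ⊤)
  B1: | IN=(all ⊤) | OUT={a:-, b:+; rest ⊤}
  B2: | IN={a:-, b:+; rest ⊤} | OUT={b:+; rest ⊤}
  B3: | IN={b:+; rest ⊤} | OUT={a:+, b:+; rest ⊤}
  B4: | IN={a:+, b:+; rest ⊤} | OUT={a:+, b:+; rest ⊤}

Merge at B1: IN[B1] = OUT[B0] = {a: ⊤, b: ⊤, c: ⊤, d: ⊤, e: ⊤, f: ⊤}
Applying B1's transfer function to that IN value gives OUT[B1] (row B1 above).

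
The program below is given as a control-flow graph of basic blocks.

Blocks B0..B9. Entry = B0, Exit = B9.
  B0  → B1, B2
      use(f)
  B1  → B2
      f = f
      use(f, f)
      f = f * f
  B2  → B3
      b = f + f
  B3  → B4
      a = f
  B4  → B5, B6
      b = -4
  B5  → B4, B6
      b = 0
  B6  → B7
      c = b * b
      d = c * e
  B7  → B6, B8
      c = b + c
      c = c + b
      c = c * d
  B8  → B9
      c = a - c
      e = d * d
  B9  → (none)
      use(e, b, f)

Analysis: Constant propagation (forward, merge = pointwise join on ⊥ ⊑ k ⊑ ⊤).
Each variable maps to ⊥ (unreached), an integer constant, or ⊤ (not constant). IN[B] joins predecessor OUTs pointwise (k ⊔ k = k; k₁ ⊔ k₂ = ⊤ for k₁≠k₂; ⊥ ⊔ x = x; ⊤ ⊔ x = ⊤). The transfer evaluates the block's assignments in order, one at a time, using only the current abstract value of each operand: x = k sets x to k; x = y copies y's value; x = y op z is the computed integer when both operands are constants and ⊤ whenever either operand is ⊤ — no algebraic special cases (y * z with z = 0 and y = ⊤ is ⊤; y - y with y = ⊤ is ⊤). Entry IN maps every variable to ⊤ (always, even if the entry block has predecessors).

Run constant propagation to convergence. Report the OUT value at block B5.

Per-block solution:
  B0: | IN=(all ⊤) | OUT=(all ⊤)
  B1: | IN=(all ⊤) | OUT=(all ⊤)
  B2: | IN=(all ⊤) | OUT=(all ⊤)
  B3: | IN=(all ⊤) | OUT=(all ⊤)
  B4: | IN=(all ⊤) | OUT={b:-4; rest ⊤}
  B5: | IN={b:-4; rest ⊤} | OUT={b:0; rest ⊤}
  B6: | IN=(all ⊤) | OUT=(all ⊤)
  B7: | IN=(all ⊤) | OUT=(all ⊤)
  B8: | IN=(all ⊤) | OUT=(all ⊤)
  B9: | IN=(all ⊤) | OUT=(all ⊤)

Merge at B5: IN[B5] = OUT[B4] = {a: ⊤, b: -4, c: ⊤, d: ⊤, e: ⊤, f: ⊤}
Applying B5's transfer function to that IN value gives OUT[B5] (row B5 above).

Answer: {a: ⊤, b: 0, c: ⊤, d: ⊤, e: ⊤, f: ⊤}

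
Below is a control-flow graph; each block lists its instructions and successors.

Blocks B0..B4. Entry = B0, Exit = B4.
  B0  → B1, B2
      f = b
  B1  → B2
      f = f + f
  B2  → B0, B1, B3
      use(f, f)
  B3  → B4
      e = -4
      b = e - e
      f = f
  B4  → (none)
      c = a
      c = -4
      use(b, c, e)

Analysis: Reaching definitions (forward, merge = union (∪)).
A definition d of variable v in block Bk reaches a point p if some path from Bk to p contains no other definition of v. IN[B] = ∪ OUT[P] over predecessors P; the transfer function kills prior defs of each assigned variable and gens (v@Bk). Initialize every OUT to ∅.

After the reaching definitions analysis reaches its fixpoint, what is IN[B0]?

Answer: {f@B0, f@B1}

Trace:
Per-block solution:
  B0:   IN={f@B0, f@B1}   OUT={f@B0}
  B1:   IN={f@B0, f@B1}   OUT={f@B1}
  B2:   IN={f@B0, f@B1}   OUT={f@B0, f@B1}
  B3:   IN={f@B0, f@B1}   OUT={b@B3, e@B3, f@B3}
  B4:   IN={b@B3, e@B3, f@B3}   OUT={b@B3, c@B4, e@B3, f@B3}

Merge at B0 (entry node, so the boundary value {} is joined with the incoming edge(s)): IN[B0] = {} ⊔ OUT[B2] = {f@B0, f@B1}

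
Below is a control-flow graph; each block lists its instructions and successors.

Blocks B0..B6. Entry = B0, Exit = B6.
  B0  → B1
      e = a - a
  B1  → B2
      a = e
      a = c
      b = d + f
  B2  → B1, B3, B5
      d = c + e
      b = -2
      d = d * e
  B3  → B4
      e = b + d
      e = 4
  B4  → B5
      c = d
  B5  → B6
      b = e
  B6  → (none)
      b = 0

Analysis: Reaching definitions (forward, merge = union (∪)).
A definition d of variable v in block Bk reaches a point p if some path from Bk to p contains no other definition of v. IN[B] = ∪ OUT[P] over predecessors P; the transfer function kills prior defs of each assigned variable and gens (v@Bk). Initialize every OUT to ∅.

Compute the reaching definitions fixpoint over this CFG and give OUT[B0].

Converged values:
  B0:   IN={}   OUT={e@B0}
  B1:   IN={a@B1, b@B2, d@B2, e@B0}   OUT={a@B1, b@B1, d@B2, e@B0}
  B2:   IN={a@B1, b@B1, d@B2, e@B0}   OUT={a@B1, b@B2, d@B2, e@B0}
  B3:   IN={a@B1, b@B2, d@B2, e@B0}   OUT={a@B1, b@B2, d@B2, e@B3}
  B4:   IN={a@B1, b@B2, d@B2, e@B3}   OUT={a@B1, b@B2, c@B4, d@B2, e@B3}
  B5:   IN={a@B1, b@B2, c@B4, d@B2, e@B0, e@B3}   OUT={a@B1, b@B5, c@B4, d@B2, e@B0, e@B3}
  B6:   IN={a@B1, b@B5, c@B4, d@B2, e@B0, e@B3}   OUT={a@B1, b@B6, c@B4, d@B2, e@B0, e@B3}

B0 is the boundary node: IN[B0] = {}
Applying B0's transfer function to that IN value gives OUT[B0] (row B0 above).

Answer: {e@B0}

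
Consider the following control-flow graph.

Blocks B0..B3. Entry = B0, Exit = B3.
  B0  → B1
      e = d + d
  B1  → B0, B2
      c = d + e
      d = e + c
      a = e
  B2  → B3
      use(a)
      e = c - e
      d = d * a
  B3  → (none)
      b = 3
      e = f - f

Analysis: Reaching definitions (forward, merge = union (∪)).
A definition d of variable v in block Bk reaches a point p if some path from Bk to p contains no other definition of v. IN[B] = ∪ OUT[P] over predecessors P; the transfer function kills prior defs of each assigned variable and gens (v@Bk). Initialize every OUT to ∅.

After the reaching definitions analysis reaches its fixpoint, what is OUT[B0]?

Fixpoint table:
  B0:  IN={a@B1, c@B1, d@B1, e@B0}  OUT={a@B1, c@B1, d@B1, e@B0}
  B1:  IN={a@B1, c@B1, d@B1, e@B0}  OUT={a@B1, c@B1, d@B1, e@B0}
  B2:  IN={a@B1, c@B1, d@B1, e@B0}  OUT={a@B1, c@B1, d@B2, e@B2}
  B3:  IN={a@B1, c@B1, d@B2, e@B2}  OUT={a@B1, b@B3, c@B1, d@B2, e@B3}

Merge at B0 (entry node, so the boundary value {} is joined with the incoming edge(s)): IN[B0] = {} ⊔ OUT[B1] = {a@B1, c@B1, d@B1, e@B0}
Applying B0's transfer function to that IN value gives OUT[B0] (row B0 above).

Answer: {a@B1, c@B1, d@B1, e@B0}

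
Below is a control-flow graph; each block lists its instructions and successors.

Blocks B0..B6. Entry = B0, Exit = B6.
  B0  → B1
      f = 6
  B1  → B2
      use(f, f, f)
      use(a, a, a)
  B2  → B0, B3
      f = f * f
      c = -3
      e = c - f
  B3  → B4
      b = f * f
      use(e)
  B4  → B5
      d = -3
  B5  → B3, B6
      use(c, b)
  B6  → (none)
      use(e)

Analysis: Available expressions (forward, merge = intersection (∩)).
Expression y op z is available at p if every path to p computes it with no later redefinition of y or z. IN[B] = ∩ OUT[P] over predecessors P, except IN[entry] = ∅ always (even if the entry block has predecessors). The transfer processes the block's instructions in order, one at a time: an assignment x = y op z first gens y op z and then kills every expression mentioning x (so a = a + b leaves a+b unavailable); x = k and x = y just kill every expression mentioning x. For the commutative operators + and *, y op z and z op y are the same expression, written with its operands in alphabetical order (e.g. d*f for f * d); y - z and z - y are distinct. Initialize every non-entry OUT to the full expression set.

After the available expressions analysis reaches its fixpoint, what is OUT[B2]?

Answer: {c-f}

Derivation:
Fixpoint table:
  B0:   IN={}   OUT={}
  B1:   IN={}   OUT={}
  B2:   IN={}   OUT={c-f}
  B3:   IN={c-f}   OUT={c-f, f*f}
  B4:   IN={c-f, f*f}   OUT={c-f, f*f}
  B5:   IN={c-f, f*f}   OUT={c-f, f*f}
  B6:   IN={c-f, f*f}   OUT={c-f, f*f}

Merge at B2: IN[B2] = OUT[B1] = {}
Applying B2's transfer function to that IN value gives OUT[B2] (row B2 above).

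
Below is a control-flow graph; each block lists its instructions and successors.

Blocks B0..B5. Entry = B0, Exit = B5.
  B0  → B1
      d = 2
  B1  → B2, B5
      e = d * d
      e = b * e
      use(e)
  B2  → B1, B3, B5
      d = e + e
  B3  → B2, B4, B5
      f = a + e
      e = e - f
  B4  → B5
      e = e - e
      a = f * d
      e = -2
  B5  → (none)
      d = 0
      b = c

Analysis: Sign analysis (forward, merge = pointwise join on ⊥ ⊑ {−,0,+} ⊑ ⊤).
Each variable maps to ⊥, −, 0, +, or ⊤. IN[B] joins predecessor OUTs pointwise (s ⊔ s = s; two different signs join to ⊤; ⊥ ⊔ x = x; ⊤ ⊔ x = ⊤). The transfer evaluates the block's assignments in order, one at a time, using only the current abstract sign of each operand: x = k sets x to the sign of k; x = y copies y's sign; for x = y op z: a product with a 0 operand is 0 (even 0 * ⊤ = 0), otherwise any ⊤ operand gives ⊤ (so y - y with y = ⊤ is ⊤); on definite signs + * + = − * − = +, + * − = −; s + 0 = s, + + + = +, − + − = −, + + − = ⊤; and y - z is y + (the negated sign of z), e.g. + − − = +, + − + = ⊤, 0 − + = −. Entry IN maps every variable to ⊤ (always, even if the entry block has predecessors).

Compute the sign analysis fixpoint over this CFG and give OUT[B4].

Per-block solution:
  B0:  IN=(all ⊤)  OUT={d:+; rest ⊤}
  B1:  IN=(all ⊤)  OUT=(all ⊤)
  B2:  IN=(all ⊤)  OUT=(all ⊤)
  B3:  IN=(all ⊤)  OUT=(all ⊤)
  B4:  IN=(all ⊤)  OUT={e:-; rest ⊤}
  B5:  IN=(all ⊤)  OUT={d:0; rest ⊤}

Merge at B4: IN[B4] = OUT[B3] = {a: ⊤, b: ⊤, c: ⊤, d: ⊤, e: ⊤, f: ⊤}
Applying B4's transfer function to that IN value gives OUT[B4] (row B4 above).

Answer: {a: ⊤, b: ⊤, c: ⊤, d: ⊤, e: -, f: ⊤}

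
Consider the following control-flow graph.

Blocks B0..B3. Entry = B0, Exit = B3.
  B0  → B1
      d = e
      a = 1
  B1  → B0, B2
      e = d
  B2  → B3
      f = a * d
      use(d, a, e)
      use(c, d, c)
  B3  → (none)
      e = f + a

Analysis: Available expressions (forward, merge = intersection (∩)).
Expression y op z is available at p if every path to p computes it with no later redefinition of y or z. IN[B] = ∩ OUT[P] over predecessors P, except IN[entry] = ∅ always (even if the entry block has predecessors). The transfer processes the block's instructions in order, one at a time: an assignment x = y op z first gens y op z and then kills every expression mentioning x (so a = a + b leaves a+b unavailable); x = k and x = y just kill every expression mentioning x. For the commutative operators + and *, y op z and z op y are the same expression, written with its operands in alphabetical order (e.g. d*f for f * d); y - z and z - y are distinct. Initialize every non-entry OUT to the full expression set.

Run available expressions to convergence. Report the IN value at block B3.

Answer: {a*d}

Trace:
Per-block solution:
  B0:  IN={}  OUT={}
  B1:  IN={}  OUT={}
  B2:  IN={}  OUT={a*d}
  B3:  IN={a*d}  OUT={a*d, a+f}

Merge at B3: IN[B3] = OUT[B2] = {a*d}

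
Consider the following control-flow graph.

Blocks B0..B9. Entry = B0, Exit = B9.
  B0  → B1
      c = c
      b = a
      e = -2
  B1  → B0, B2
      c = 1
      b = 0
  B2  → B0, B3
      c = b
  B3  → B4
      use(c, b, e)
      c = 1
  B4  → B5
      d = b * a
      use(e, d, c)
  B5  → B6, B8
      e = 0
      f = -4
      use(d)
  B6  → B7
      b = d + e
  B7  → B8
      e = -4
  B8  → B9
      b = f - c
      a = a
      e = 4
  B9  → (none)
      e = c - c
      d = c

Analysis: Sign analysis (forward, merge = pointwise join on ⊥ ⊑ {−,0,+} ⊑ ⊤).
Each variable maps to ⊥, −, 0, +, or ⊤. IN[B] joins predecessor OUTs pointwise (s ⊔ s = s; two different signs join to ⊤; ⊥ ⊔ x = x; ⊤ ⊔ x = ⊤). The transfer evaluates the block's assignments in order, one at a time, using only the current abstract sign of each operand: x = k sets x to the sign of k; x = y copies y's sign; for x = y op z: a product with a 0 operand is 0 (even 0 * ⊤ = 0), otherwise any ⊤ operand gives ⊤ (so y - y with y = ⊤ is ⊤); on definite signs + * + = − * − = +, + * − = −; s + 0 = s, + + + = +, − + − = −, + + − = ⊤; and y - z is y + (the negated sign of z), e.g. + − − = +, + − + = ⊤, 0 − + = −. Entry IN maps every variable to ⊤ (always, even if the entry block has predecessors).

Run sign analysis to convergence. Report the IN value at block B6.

Answer: {a: ⊤, b: 0, c: +, d: 0, e: 0, f: -}

Working:
Per-block solution:
  B0:  IN=(all ⊤)  OUT={e:-; rest ⊤}
  B1:  IN={e:-; rest ⊤}  OUT={b:0, c:+, e:-; rest ⊤}
  B2:  IN={b:0, c:+, e:-; rest ⊤}  OUT={b:0, c:0, e:-; rest ⊤}
  B3:  IN={b:0, c:0, e:-; rest ⊤}  OUT={b:0, c:+, e:-; rest ⊤}
  B4:  IN={b:0, c:+, e:-; rest ⊤}  OUT={b:0, c:+, d:0, e:-; rest ⊤}
  B5:  IN={b:0, c:+, d:0, e:-; rest ⊤}  OUT={b:0, c:+, d:0, e:0, f:-; rest ⊤}
  B6:  IN={b:0, c:+, d:0, e:0, f:-; rest ⊤}  OUT={b:0, c:+, d:0, e:0, f:-; rest ⊤}
  B7:  IN={b:0, c:+, d:0, e:0, f:-; rest ⊤}  OUT={b:0, c:+, d:0, e:-, f:-; rest ⊤}
  B8:  IN={b:0, c:+, d:0, f:-; rest ⊤}  OUT={b:-, c:+, d:0, e:+, f:-; rest ⊤}
  B9:  IN={b:-, c:+, d:0, e:+, f:-; rest ⊤}  OUT={b:-, c:+, d:+, f:-; rest ⊤}

Merge at B6: IN[B6] = OUT[B5] = {a: ⊤, b: 0, c: +, d: 0, e: 0, f: -}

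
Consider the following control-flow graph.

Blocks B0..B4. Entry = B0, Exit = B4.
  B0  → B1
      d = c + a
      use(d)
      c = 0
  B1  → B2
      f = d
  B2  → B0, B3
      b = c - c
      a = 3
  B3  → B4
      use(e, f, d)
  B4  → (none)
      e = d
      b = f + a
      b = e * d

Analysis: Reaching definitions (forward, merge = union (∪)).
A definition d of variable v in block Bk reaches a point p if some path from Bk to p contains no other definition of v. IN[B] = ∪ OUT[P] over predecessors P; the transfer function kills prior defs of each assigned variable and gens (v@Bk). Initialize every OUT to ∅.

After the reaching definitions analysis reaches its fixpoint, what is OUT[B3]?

Converged values:
  B0:   IN={a@B2, b@B2, c@B0, d@B0, f@B1}   OUT={a@B2, b@B2, c@B0, d@B0, f@B1}
  B1:   IN={a@B2, b@B2, c@B0, d@B0, f@B1}   OUT={a@B2, b@B2, c@B0, d@B0, f@B1}
  B2:   IN={a@B2, b@B2, c@B0, d@B0, f@B1}   OUT={a@B2, b@B2, c@B0, d@B0, f@B1}
  B3:   IN={a@B2, b@B2, c@B0, d@B0, f@B1}   OUT={a@B2, b@B2, c@B0, d@B0, f@B1}
  B4:   IN={a@B2, b@B2, c@B0, d@B0, f@B1}   OUT={a@B2, b@B4, c@B0, d@B0, e@B4, f@B1}

Merge at B3: IN[B3] = OUT[B2] = {a@B2, b@B2, c@B0, d@B0, f@B1}
Applying B3's transfer function to that IN value gives OUT[B3] (row B3 above).

Answer: {a@B2, b@B2, c@B0, d@B0, f@B1}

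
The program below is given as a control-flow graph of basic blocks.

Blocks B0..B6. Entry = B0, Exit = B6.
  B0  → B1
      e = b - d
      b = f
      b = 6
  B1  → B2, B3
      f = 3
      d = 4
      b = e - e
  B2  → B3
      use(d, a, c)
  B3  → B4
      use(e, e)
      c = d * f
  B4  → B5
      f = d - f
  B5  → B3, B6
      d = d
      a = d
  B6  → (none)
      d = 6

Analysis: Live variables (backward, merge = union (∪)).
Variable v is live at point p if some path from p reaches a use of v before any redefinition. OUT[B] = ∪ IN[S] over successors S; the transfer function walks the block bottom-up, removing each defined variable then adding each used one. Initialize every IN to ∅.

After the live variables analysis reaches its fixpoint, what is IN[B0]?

Converged values:
  B0: | IN={a, b, c, d, f} | OUT={a, c, e}
  B1: | IN={a, c, e} | OUT={a, c, d, e, f}
  B2: | IN={a, c, d, e, f} | OUT={d, e, f}
  B3: | IN={d, e, f} | OUT={d, e, f}
  B4: | IN={d, e, f} | OUT={d, e, f}
  B5: | IN={d, e, f} | OUT={d, e, f}
  B6: | IN={} | OUT={}

Merge at B0: OUT[B0] = IN[B1] = {a, c, e}
Applying B0's transfer function to that OUT value gives IN[B0] (row B0 above).

Answer: {a, b, c, d, f}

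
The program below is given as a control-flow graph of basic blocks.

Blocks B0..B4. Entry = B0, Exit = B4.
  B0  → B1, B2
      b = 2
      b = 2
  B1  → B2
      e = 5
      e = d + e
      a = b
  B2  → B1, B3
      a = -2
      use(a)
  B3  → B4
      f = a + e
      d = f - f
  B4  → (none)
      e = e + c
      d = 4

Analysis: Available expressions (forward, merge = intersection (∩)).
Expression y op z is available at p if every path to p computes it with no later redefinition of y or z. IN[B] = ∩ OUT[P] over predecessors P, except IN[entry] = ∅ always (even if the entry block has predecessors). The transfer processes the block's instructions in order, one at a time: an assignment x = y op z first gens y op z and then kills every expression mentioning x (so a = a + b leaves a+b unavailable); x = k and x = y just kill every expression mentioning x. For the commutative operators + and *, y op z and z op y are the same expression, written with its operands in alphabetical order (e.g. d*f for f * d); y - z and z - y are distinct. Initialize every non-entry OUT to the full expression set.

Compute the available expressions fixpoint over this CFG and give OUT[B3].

Answer: {a+e, f-f}

Trace:
Per-block solution:
  B0:   IN={}   OUT={}
  B1:   IN={}   OUT={}
  B2:   IN={}   OUT={}
  B3:   IN={}   OUT={a+e, f-f}
  B4:   IN={a+e, f-f}   OUT={f-f}

Merge at B3: IN[B3] = OUT[B2] = {}
Applying B3's transfer function to that IN value gives OUT[B3] (row B3 above).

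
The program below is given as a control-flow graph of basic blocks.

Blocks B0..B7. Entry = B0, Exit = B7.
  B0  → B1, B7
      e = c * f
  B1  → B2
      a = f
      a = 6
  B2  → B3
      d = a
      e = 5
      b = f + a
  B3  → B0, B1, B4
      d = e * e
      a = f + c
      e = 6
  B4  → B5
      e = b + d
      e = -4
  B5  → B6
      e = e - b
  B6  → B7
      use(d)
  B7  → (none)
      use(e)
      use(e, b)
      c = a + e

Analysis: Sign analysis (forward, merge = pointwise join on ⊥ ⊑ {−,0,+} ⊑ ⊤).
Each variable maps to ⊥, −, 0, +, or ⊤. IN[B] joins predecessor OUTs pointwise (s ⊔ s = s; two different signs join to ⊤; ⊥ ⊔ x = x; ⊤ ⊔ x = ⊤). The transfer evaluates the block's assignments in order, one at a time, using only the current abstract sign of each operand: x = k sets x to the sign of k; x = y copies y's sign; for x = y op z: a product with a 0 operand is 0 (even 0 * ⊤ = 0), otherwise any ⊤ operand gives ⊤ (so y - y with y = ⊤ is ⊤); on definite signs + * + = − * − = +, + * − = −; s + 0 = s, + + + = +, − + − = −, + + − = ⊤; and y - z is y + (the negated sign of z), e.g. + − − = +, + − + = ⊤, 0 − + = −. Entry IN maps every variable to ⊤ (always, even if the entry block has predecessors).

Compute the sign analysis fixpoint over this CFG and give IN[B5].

Answer: {a: ⊤, b: ⊤, c: ⊤, d: +, e: -, f: ⊤}

Trace:
Per-block solution:
  B0:   IN=(all ⊤)   OUT=(all ⊤)
  B1:   IN=(all ⊤)   OUT={a:+; rest ⊤}
  B2:   IN={a:+; rest ⊤}   OUT={a:+, d:+, e:+; rest ⊤}
  B3:   IN={a:+, d:+, e:+; rest ⊤}   OUT={d:+, e:+; rest ⊤}
  B4:   IN={d:+, e:+; rest ⊤}   OUT={d:+, e:-; rest ⊤}
  B5:   IN={d:+, e:-; rest ⊤}   OUT={d:+; rest ⊤}
  B6:   IN={d:+; rest ⊤}   OUT={d:+; rest ⊤}
  B7:   IN=(all ⊤)   OUT=(all ⊤)

Merge at B5: IN[B5] = OUT[B4] = {a: ⊤, b: ⊤, c: ⊤, d: +, e: -, f: ⊤}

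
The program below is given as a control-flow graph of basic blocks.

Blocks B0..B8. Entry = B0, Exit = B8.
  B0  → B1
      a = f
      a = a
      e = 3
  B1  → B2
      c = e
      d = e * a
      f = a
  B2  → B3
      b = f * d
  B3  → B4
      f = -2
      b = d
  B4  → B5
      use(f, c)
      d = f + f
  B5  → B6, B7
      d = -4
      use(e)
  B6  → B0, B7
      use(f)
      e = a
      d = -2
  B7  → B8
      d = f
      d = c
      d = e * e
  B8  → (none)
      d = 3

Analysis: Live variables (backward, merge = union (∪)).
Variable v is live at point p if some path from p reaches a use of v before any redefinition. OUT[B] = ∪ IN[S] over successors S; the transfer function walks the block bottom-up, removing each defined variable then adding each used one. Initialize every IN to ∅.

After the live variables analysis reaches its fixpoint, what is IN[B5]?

Answer: {a, c, e, f}

Trace:
Fixpoint table:
  B0:   IN={f}   OUT={a, e}
  B1:   IN={a, e}   OUT={a, c, d, e, f}
  B2:   IN={a, c, d, e, f}   OUT={a, c, d, e}
  B3:   IN={a, c, d, e}   OUT={a, c, e, f}
  B4:   IN={a, c, e, f}   OUT={a, c, e, f}
  B5:   IN={a, c, e, f}   OUT={a, c, e, f}
  B6:   IN={a, c, f}   OUT={c, e, f}
  B7:   IN={c, e, f}   OUT={}
  B8:   IN={}   OUT={}

Merge at B5: OUT[B5] = IN[B6] ⊔ IN[B7] = {a, c, e, f}
Applying B5's transfer function to that OUT value gives IN[B5] (row B5 above).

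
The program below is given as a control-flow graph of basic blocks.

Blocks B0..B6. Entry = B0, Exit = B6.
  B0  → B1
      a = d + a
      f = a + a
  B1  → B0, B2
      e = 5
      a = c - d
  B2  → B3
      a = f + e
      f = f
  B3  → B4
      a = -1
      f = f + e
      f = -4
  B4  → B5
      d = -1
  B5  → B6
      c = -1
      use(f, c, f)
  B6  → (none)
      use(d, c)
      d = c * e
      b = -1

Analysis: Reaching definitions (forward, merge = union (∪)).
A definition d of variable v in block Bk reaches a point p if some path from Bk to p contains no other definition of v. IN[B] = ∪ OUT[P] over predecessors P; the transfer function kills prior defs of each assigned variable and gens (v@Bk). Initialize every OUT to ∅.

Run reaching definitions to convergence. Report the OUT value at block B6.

Answer: {a@B3, b@B6, c@B5, d@B6, e@B1, f@B3}

Working:
Converged values:
  B0: | IN={a@B1, e@B1, f@B0} | OUT={a@B0, e@B1, f@B0}
  B1: | IN={a@B0, e@B1, f@B0} | OUT={a@B1, e@B1, f@B0}
  B2: | IN={a@B1, e@B1, f@B0} | OUT={a@B2, e@B1, f@B2}
  B3: | IN={a@B2, e@B1, f@B2} | OUT={a@B3, e@B1, f@B3}
  B4: | IN={a@B3, e@B1, f@B3} | OUT={a@B3, d@B4, e@B1, f@B3}
  B5: | IN={a@B3, d@B4, e@B1, f@B3} | OUT={a@B3, c@B5, d@B4, e@B1, f@B3}
  B6: | IN={a@B3, c@B5, d@B4, e@B1, f@B3} | OUT={a@B3, b@B6, c@B5, d@B6, e@B1, f@B3}

Merge at B6: IN[B6] = OUT[B5] = {a@B3, c@B5, d@B4, e@B1, f@B3}
Applying B6's transfer function to that IN value gives OUT[B6] (row B6 above).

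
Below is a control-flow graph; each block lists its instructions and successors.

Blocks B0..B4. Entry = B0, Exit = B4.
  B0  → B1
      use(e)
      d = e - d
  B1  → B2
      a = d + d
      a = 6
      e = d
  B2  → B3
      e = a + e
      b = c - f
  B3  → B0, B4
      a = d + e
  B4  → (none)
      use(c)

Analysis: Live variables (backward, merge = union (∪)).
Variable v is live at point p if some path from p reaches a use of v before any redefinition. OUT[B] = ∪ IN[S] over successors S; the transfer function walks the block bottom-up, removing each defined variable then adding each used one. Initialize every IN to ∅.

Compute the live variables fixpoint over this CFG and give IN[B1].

Answer: {c, d, f}

Trace:
Converged values:
  B0:   IN={c, d, e, f}   OUT={c, d, f}
  B1:   IN={c, d, f}   OUT={a, c, d, e, f}
  B2:   IN={a, c, d, e, f}   OUT={c, d, e, f}
  B3:   IN={c, d, e, f}   OUT={c, d, e, f}
  B4:   IN={c}   OUT={}

Merge at B1: OUT[B1] = IN[B2] = {a, c, d, e, f}
Applying B1's transfer function to that OUT value gives IN[B1] (row B1 above).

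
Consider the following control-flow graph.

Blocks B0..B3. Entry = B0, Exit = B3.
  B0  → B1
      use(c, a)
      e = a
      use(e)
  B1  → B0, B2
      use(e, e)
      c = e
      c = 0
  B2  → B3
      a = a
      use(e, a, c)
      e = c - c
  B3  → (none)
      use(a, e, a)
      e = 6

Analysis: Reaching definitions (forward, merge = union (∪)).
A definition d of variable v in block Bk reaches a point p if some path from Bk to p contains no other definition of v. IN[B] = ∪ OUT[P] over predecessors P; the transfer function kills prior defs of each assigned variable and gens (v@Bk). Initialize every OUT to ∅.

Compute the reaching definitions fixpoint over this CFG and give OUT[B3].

Converged values:
  B0:  IN={c@B1, e@B0}  OUT={c@B1, e@B0}
  B1:  IN={c@B1, e@B0}  OUT={c@B1, e@B0}
  B2:  IN={c@B1, e@B0}  OUT={a@B2, c@B1, e@B2}
  B3:  IN={a@B2, c@B1, e@B2}  OUT={a@B2, c@B1, e@B3}

Merge at B3: IN[B3] = OUT[B2] = {a@B2, c@B1, e@B2}
Applying B3's transfer function to that IN value gives OUT[B3] (row B3 above).

Answer: {a@B2, c@B1, e@B3}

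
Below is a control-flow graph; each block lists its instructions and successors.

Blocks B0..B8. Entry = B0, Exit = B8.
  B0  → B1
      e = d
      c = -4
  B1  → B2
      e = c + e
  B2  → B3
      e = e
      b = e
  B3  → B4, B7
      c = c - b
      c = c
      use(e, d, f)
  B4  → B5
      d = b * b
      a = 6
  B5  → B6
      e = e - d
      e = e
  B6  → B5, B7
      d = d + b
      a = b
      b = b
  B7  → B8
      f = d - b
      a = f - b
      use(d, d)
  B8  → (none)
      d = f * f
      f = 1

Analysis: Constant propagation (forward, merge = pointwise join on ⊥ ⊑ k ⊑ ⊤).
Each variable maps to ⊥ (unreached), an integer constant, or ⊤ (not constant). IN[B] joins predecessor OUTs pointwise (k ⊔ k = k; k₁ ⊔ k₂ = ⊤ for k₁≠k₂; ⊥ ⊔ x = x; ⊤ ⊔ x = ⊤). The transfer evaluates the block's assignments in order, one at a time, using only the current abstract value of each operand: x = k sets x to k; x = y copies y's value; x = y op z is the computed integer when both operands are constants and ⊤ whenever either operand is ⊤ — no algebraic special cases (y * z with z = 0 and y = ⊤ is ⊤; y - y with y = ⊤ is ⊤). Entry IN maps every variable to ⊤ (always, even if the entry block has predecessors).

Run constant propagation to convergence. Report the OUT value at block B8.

Fixpoint table:
  B0: | IN=(all ⊤) | OUT={c:-4; rest ⊤}
  B1: | IN={c:-4; rest ⊤} | OUT={c:-4; rest ⊤}
  B2: | IN={c:-4; rest ⊤} | OUT={c:-4; rest ⊤}
  B3: | IN={c:-4; rest ⊤} | OUT=(all ⊤)
  B4: | IN=(all ⊤) | OUT={a:6; rest ⊤}
  B5: | IN=(all ⊤) | OUT=(all ⊤)
  B6: | IN=(all ⊤) | OUT=(all ⊤)
  B7: | IN=(all ⊤) | OUT=(all ⊤)
  B8: | IN=(all ⊤) | OUT={f:1; rest ⊤}

Merge at B8: IN[B8] = OUT[B7] = {a: ⊤, b: ⊤, c: ⊤, d: ⊤, e: ⊤, f: ⊤}
Applying B8's transfer function to that IN value gives OUT[B8] (row B8 above).

Answer: {a: ⊤, b: ⊤, c: ⊤, d: ⊤, e: ⊤, f: 1}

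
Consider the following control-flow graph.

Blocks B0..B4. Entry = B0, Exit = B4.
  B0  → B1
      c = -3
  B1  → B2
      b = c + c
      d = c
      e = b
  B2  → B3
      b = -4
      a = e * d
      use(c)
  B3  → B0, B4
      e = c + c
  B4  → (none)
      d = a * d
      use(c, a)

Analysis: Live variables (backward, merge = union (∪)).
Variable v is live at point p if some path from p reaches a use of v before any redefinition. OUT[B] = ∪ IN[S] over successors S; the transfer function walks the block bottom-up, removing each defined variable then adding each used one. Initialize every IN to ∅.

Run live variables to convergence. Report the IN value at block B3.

Per-block solution:
  B0:  IN={}  OUT={c}
  B1:  IN={c}  OUT={c, d, e}
  B2:  IN={c, d, e}  OUT={a, c, d}
  B3:  IN={a, c, d}  OUT={a, c, d}
  B4:  IN={a, c, d}  OUT={}

Merge at B3: OUT[B3] = IN[B0] ⊔ IN[B4] = {a, c, d}
Applying B3's transfer function to that OUT value gives IN[B3] (row B3 above).

Answer: {a, c, d}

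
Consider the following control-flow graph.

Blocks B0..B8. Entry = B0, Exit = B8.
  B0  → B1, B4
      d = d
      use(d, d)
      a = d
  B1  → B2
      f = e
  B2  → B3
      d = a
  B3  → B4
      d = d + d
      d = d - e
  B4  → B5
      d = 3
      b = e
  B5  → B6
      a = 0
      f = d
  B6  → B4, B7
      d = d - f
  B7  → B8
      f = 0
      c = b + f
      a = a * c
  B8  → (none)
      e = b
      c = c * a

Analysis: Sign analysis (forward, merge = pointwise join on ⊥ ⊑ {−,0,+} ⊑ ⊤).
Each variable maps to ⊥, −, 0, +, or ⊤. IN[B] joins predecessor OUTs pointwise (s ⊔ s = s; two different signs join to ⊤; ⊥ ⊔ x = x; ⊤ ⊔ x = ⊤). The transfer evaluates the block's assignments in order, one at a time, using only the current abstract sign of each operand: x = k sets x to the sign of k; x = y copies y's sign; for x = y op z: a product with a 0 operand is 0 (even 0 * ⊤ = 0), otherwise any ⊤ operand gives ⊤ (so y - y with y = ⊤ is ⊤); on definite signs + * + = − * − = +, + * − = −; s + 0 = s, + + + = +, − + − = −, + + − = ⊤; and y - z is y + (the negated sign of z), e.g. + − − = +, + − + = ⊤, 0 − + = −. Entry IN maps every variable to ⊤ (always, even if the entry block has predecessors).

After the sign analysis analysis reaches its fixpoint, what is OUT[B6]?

Converged values:
  B0:   IN=(all ⊤)   OUT=(all ⊤)
  B1:   IN=(all ⊤)   OUT=(all ⊤)
  B2:   IN=(all ⊤)   OUT=(all ⊤)
  B3:   IN=(all ⊤)   OUT=(all ⊤)
  B4:   IN=(all ⊤)   OUT={d:+; rest ⊤}
  B5:   IN={d:+; rest ⊤}   OUT={a:0, d:+, f:+; rest ⊤}
  B6:   IN={a:0, d:+, f:+; rest ⊤}   OUT={a:0, f:+; rest ⊤}
  B7:   IN={a:0, f:+; rest ⊤}   OUT={a:0, f:0; rest ⊤}
  B8:   IN={a:0, f:0; rest ⊤}   OUT={a:0, c:0, f:0; rest ⊤}

Merge at B6: IN[B6] = OUT[B5] = {a: 0, b: ⊤, c: ⊤, d: +, e: ⊤, f: +}
Applying B6's transfer function to that IN value gives OUT[B6] (row B6 above).

Answer: {a: 0, b: ⊤, c: ⊤, d: ⊤, e: ⊤, f: +}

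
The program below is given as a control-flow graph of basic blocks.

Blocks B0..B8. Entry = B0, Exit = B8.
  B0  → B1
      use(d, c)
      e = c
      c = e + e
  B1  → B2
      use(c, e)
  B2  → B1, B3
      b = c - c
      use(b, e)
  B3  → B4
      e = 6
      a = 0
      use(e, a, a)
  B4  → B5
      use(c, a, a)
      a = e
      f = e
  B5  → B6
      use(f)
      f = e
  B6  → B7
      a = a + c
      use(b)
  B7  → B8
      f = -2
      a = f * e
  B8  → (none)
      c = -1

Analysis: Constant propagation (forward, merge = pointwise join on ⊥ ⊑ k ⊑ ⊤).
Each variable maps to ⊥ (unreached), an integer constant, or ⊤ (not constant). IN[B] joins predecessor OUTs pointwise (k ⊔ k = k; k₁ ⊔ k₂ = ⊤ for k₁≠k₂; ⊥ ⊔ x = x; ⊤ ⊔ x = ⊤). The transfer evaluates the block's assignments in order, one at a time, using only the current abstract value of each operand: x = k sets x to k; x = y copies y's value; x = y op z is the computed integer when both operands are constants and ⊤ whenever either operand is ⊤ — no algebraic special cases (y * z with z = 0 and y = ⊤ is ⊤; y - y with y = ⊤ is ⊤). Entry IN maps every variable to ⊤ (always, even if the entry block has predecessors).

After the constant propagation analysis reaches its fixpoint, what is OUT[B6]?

Answer: {a: ⊤, b: ⊤, c: ⊤, d: ⊤, e: 6, f: 6}

Working:
Per-block solution:
  B0: | IN=(all ⊤) | OUT=(all ⊤)
  B1: | IN=(all ⊤) | OUT=(all ⊤)
  B2: | IN=(all ⊤) | OUT=(all ⊤)
  B3: | IN=(all ⊤) | OUT={a:0, e:6; rest ⊤}
  B4: | IN={a:0, e:6; rest ⊤} | OUT={a:6, e:6, f:6; rest ⊤}
  B5: | IN={a:6, e:6, f:6; rest ⊤} | OUT={a:6, e:6, f:6; rest ⊤}
  B6: | IN={a:6, e:6, f:6; rest ⊤} | OUT={e:6, f:6; rest ⊤}
  B7: | IN={e:6, f:6; rest ⊤} | OUT={a:-12, e:6, f:-2; rest ⊤}
  B8: | IN={a:-12, e:6, f:-2; rest ⊤} | OUT={a:-12, c:-1, e:6, f:-2; rest ⊤}

Merge at B6: IN[B6] = OUT[B5] = {a: 6, b: ⊤, c: ⊤, d: ⊤, e: 6, f: 6}
Applying B6's transfer function to that IN value gives OUT[B6] (row B6 above).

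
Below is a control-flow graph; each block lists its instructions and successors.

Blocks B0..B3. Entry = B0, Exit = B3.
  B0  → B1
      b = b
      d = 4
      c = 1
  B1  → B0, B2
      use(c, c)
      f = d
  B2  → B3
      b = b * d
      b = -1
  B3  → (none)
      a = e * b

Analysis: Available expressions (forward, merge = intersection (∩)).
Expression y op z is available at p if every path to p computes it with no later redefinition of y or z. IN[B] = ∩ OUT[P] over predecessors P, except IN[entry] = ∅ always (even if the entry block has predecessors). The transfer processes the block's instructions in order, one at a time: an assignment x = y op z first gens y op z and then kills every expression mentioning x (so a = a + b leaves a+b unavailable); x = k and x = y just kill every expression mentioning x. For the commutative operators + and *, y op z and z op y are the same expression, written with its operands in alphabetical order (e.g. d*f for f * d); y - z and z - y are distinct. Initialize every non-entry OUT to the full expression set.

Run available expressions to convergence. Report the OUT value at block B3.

Answer: {b*e}

Trace:
Fixpoint table:
  B0: | IN={} | OUT={}
  B1: | IN={} | OUT={}
  B2: | IN={} | OUT={}
  B3: | IN={} | OUT={b*e}

Merge at B3: IN[B3] = OUT[B2] = {}
Applying B3's transfer function to that IN value gives OUT[B3] (row B3 above).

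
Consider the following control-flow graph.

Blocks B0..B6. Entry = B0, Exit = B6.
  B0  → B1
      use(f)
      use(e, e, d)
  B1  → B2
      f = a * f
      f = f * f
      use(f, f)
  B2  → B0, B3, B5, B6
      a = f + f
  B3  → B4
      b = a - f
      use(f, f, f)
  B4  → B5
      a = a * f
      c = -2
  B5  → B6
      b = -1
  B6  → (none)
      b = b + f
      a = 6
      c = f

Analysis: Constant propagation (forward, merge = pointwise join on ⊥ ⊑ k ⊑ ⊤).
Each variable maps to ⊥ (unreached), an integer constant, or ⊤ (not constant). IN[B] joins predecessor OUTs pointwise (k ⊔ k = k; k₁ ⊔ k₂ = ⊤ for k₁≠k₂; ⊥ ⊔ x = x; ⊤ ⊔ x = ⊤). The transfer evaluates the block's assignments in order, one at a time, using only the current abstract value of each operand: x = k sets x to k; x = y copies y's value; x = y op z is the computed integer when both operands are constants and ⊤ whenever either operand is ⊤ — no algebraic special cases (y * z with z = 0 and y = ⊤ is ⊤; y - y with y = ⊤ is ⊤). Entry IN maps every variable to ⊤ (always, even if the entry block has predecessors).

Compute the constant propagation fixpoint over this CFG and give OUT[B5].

Answer: {a: ⊤, b: -1, c: ⊤, d: ⊤, e: ⊤, f: ⊤}

Derivation:
Per-block solution:
  B0:   IN=(all ⊤)   OUT=(all ⊤)
  B1:   IN=(all ⊤)   OUT=(all ⊤)
  B2:   IN=(all ⊤)   OUT=(all ⊤)
  B3:   IN=(all ⊤)   OUT=(all ⊤)
  B4:   IN=(all ⊤)   OUT={c:-2; rest ⊤}
  B5:   IN=(all ⊤)   OUT={b:-1; rest ⊤}
  B6:   IN=(all ⊤)   OUT={a:6; rest ⊤}

Merge at B5: IN[B5] = OUT[B2] ⊔ OUT[B4] = {a: ⊤, b: ⊤, c: ⊤, d: ⊤, e: ⊤, f: ⊤}
Applying B5's transfer function to that IN value gives OUT[B5] (row B5 above).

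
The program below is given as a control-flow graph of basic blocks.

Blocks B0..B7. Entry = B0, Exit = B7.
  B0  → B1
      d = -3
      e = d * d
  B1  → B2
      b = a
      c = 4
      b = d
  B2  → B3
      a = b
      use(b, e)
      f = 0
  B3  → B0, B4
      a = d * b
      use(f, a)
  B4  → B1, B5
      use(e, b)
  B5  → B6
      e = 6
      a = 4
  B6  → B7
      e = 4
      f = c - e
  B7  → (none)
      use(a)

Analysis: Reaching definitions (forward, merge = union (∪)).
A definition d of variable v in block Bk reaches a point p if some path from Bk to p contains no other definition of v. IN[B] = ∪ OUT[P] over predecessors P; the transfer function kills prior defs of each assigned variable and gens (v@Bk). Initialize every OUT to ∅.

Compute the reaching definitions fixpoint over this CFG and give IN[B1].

Answer: {a@B3, b@B1, c@B1, d@B0, e@B0, f@B2}

Working:
Per-block solution:
  B0: | IN={a@B3, b@B1, c@B1, d@B0, e@B0, f@B2} | OUT={a@B3, b@B1, c@B1, d@B0, e@B0, f@B2}
  B1: | IN={a@B3, b@B1, c@B1, d@B0, e@B0, f@B2} | OUT={a@B3, b@B1, c@B1, d@B0, e@B0, f@B2}
  B2: | IN={a@B3, b@B1, c@B1, d@B0, e@B0, f@B2} | OUT={a@B2, b@B1, c@B1, d@B0, e@B0, f@B2}
  B3: | IN={a@B2, b@B1, c@B1, d@B0, e@B0, f@B2} | OUT={a@B3, b@B1, c@B1, d@B0, e@B0, f@B2}
  B4: | IN={a@B3, b@B1, c@B1, d@B0, e@B0, f@B2} | OUT={a@B3, b@B1, c@B1, d@B0, e@B0, f@B2}
  B5: | IN={a@B3, b@B1, c@B1, d@B0, e@B0, f@B2} | OUT={a@B5, b@B1, c@B1, d@B0, e@B5, f@B2}
  B6: | IN={a@B5, b@B1, c@B1, d@B0, e@B5, f@B2} | OUT={a@B5, b@B1, c@B1, d@B0, e@B6, f@B6}
  B7: | IN={a@B5, b@B1, c@B1, d@B0, e@B6, f@B6} | OUT={a@B5, b@B1, c@B1, d@B0, e@B6, f@B6}

Merge at B1: IN[B1] = OUT[B0] ⊔ OUT[B4] = {a@B3, b@B1, c@B1, d@B0, e@B0, f@B2}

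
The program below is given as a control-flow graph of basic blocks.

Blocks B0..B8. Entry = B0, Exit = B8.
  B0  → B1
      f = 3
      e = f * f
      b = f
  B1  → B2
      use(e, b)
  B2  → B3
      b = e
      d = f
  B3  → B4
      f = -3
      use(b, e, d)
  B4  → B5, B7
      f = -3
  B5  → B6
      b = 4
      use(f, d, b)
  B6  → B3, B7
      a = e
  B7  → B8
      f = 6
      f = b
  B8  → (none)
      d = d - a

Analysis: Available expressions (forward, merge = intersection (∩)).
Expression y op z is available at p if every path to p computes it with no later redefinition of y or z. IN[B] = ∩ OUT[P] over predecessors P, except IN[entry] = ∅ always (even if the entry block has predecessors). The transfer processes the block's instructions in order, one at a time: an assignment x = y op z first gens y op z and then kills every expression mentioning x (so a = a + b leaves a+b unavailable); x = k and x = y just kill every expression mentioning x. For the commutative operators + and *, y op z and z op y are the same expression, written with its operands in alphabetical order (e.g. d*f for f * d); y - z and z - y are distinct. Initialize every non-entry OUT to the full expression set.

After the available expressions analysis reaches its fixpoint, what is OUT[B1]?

Converged values:
  B0:  IN={}  OUT={f*f}
  B1:  IN={f*f}  OUT={f*f}
  B2:  IN={f*f}  OUT={f*f}
  B3:  IN={}  OUT={}
  B4:  IN={}  OUT={}
  B5:  IN={}  OUT={}
  B6:  IN={}  OUT={}
  B7:  IN={}  OUT={}
  B8:  IN={}  OUT={}

Merge at B1: IN[B1] = OUT[B0] = {f*f}
Applying B1's transfer function to that IN value gives OUT[B1] (row B1 above).

Answer: {f*f}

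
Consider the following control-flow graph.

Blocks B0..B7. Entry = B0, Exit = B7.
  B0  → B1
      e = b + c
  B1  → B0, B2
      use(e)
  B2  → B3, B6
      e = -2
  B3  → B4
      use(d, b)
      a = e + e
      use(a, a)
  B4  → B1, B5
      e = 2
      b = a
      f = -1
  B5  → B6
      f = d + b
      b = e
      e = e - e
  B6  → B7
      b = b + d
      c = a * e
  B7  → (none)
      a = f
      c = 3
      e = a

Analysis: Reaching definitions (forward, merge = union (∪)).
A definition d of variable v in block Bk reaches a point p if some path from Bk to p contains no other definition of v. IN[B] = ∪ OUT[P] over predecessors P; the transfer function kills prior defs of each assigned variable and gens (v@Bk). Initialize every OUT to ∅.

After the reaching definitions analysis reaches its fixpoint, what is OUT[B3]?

Converged values:
  B0:  IN={a@B3, b@B4, e@B0, e@B4, f@B4}  OUT={a@B3, b@B4, e@B0, f@B4}
  B1:  IN={a@B3, b@B4, e@B0, e@B4, f@B4}  OUT={a@B3, b@B4, e@B0, e@B4, f@B4}
  B2:  IN={a@B3, b@B4, e@B0, e@B4, f@B4}  OUT={a@B3, b@B4, e@B2, f@B4}
  B3:  IN={a@B3, b@B4, e@B2, f@B4}  OUT={a@B3, b@B4, e@B2, f@B4}
  B4:  IN={a@B3, b@B4, e@B2, f@B4}  OUT={a@B3, b@B4, e@B4, f@B4}
  B5:  IN={a@B3, b@B4, e@B4, f@B4}  OUT={a@B3, b@B5, e@B5, f@B5}
  B6:  IN={a@B3, b@B4, b@B5, e@B2, e@B5, f@B4, f@B5}  OUT={a@B3, b@B6, c@B6, e@B2, e@B5, f@B4, f@B5}
  B7:  IN={a@B3, b@B6, c@B6, e@B2, e@B5, f@B4, f@B5}  OUT={a@B7, b@B6, c@B7, e@B7, f@B4, f@B5}

Merge at B3: IN[B3] = OUT[B2] = {a@B3, b@B4, e@B2, f@B4}
Applying B3's transfer function to that IN value gives OUT[B3] (row B3 above).

Answer: {a@B3, b@B4, e@B2, f@B4}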